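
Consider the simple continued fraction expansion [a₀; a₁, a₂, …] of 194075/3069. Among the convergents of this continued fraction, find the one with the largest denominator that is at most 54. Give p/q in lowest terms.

2403/38

a_0 = 63: 63/1  (≤ bound)
a_1 = 4: 253/4  (≤ bound)
a_2 = 4: 1075/17  (≤ bound)
a_3 = 1: 1328/21  (≤ bound)
a_4 = 1: 2403/38  (≤ bound)
a_5 = 1: 3731/59  (> 54, stop)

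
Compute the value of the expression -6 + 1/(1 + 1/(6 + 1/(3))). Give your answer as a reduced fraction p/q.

-113/22

a_0 = -6: -6/1
a_1 = 1: -5/1
a_2 = 6: -36/7
a_3 = 3: -113/22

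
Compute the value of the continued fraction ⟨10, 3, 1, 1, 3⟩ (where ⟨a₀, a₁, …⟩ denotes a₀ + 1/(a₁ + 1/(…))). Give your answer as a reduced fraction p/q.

a_0 = 10: 10/1
a_1 = 3: 31/3
a_2 = 1: 41/4
a_3 = 1: 72/7
a_4 = 3: 257/25

257/25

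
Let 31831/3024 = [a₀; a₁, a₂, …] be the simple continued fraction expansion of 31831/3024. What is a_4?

14

⌊31831/3024⌋ = 10, remainder 1591
⌊3024/1591⌋ = 1, remainder 1433
⌊1591/1433⌋ = 1, remainder 158
⌊1433/158⌋ = 9, remainder 11
⌊158/11⌋ = 14, remainder 4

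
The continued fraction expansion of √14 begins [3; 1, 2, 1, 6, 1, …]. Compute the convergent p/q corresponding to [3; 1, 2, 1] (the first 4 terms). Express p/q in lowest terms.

15/4

Start with 1.
2 + 1/(1/1) = 2 + 1/1 = 3/1
1 + 1/(3/1) = 1 + 1/3 = 4/3
3 + 1/(4/3) = 3 + 3/4 = 15/4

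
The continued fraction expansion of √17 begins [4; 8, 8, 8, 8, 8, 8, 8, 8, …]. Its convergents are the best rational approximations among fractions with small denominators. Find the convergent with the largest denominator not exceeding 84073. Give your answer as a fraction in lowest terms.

143649/34840

a_0 = 4: 4/1  (≤ bound)
a_1 = 8: 33/8  (≤ bound)
a_2 = 8: 268/65  (≤ bound)
a_3 = 8: 2177/528  (≤ bound)
a_4 = 8: 17684/4289  (≤ bound)
a_5 = 8: 143649/34840  (≤ bound)
a_6 = 8: 1166876/283009  (> 84073, stop)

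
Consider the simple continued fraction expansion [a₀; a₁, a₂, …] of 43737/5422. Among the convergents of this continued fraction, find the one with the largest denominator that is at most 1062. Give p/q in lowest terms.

6300/781

List convergents until the denominator exceeds the bound:
a_0 = 8: 8/1  (≤ bound)
a_1 = 15: 121/15  (≤ bound)
a_2 = 51: 6179/766  (≤ bound)
a_3 = 1: 6300/781  (≤ bound)
a_4 = 1: 12479/1547  (> 1062, stop)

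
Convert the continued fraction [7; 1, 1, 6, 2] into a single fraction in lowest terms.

211/28

Compute successive convergents:
a_0 = 7: 7/1
a_1 = 1: 8/1
a_2 = 1: 15/2
a_3 = 6: 98/13
a_4 = 2: 211/28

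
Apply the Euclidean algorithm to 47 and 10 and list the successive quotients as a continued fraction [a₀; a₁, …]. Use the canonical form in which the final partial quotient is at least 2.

[4; 1, 2, 3]

47 = 4·10 + 7, so a_0 = 4
10 = 1·7 + 3, so a_1 = 1
7 = 2·3 + 1, so a_2 = 2
3 = 3·1 + 0, so a_3 = 3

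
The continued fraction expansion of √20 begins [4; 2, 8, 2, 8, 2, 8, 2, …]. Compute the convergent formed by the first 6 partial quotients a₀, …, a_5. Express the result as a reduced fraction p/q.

2889/646

Start with 2.
8 + 1/(2/1) = 8 + 1/2 = 17/2
2 + 1/(17/2) = 2 + 2/17 = 36/17
8 + 1/(36/17) = 8 + 17/36 = 305/36
2 + 1/(305/36) = 2 + 36/305 = 646/305
4 + 1/(646/305) = 4 + 305/646 = 2889/646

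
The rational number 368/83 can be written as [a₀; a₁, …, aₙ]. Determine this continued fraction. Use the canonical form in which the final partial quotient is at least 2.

Apply division with remainder until the remainder is 0:
368 = 4·83 + 36, so a_0 = 4
83 = 2·36 + 11, so a_1 = 2
36 = 3·11 + 3, so a_2 = 3
11 = 3·3 + 2, so a_3 = 3
3 = 1·2 + 1, so a_4 = 1
2 = 2·1 + 0, so a_5 = 2

[4; 2, 3, 3, 1, 2]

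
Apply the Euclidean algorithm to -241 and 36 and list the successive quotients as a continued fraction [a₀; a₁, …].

[-7; 3, 3, 1, 2]

⌊-241/36⌋ = -7, remainder 11
⌊36/11⌋ = 3, remainder 3
⌊11/3⌋ = 3, remainder 2
⌊3/2⌋ = 1, remainder 1
⌊2/1⌋ = 2, remainder 0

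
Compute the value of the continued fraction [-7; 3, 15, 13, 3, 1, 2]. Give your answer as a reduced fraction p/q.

-45042/6749

Start with 2.
1 + 1/(2/1) = 1 + 1/2 = 3/2
3 + 1/(3/2) = 3 + 2/3 = 11/3
13 + 1/(11/3) = 13 + 3/11 = 146/11
15 + 1/(146/11) = 15 + 11/146 = 2201/146
3 + 1/(2201/146) = 3 + 146/2201 = 6749/2201
-7 + 1/(6749/2201) = -7 + 2201/6749 = -45042/6749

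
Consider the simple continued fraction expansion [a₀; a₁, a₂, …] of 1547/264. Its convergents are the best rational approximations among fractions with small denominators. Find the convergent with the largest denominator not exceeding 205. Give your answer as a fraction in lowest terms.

627/107

a_0 = 5: 5/1  (≤ bound)
a_1 = 1: 6/1  (≤ bound)
a_2 = 6: 41/7  (≤ bound)
a_3 = 7: 293/50  (≤ bound)
a_4 = 2: 627/107  (≤ bound)
a_5 = 2: 1547/264  (> 205, stop)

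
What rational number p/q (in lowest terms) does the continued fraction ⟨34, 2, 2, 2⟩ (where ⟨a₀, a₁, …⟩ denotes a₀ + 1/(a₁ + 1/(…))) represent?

413/12

Start with 2.
2 + 1/(2/1) = 2 + 1/2 = 5/2
2 + 1/(5/2) = 2 + 2/5 = 12/5
34 + 1/(12/5) = 34 + 5/12 = 413/12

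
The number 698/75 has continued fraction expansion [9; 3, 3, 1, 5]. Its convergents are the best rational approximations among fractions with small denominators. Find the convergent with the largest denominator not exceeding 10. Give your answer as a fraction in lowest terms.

a_0 = 9: 9/1  (≤ bound)
a_1 = 3: 28/3  (≤ bound)
a_2 = 3: 93/10  (≤ bound)
a_3 = 1: 121/13  (> 10, stop)

93/10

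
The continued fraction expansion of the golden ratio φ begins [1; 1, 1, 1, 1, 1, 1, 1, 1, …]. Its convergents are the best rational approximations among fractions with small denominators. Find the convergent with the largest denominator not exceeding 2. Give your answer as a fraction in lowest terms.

a_0 = 1: 1/1  (≤ bound)
a_1 = 1: 2/1  (≤ bound)
a_2 = 1: 3/2  (≤ bound)
a_3 = 1: 5/3  (> 2, stop)

3/2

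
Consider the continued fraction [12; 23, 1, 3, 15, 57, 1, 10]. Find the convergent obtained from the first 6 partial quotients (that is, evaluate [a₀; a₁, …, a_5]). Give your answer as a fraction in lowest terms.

Collapse the nested fraction from the inside out:
Start with 57.
15 + 1/(57/1) = 15 + 1/57 = 856/57
3 + 1/(856/57) = 3 + 57/856 = 2625/856
1 + 1/(2625/856) = 1 + 856/2625 = 3481/2625
23 + 1/(3481/2625) = 23 + 2625/3481 = 82688/3481
12 + 1/(82688/3481) = 12 + 3481/82688 = 995737/82688

995737/82688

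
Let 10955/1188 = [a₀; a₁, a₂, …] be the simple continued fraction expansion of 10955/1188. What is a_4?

⌊10955/1188⌋ = 9, remainder 263
⌊1188/263⌋ = 4, remainder 136
⌊263/136⌋ = 1, remainder 127
⌊136/127⌋ = 1, remainder 9
⌊127/9⌋ = 14, remainder 1

14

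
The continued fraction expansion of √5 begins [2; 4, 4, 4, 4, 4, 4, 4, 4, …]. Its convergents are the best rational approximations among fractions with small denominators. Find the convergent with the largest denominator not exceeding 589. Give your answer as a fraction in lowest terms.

a_0 = 2: 2/1  (≤ bound)
a_1 = 4: 9/4  (≤ bound)
a_2 = 4: 38/17  (≤ bound)
a_3 = 4: 161/72  (≤ bound)
a_4 = 4: 682/305  (≤ bound)
a_5 = 4: 2889/1292  (> 589, stop)

682/305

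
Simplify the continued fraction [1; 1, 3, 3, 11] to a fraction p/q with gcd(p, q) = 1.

260/147

a_0 = 1: 1/1
a_1 = 1: 2/1
a_2 = 3: 7/4
a_3 = 3: 23/13
a_4 = 11: 260/147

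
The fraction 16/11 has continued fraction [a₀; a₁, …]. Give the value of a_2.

16 = 1·11 + 5, so a_0 = 1
11 = 2·5 + 1, so a_1 = 2
5 = 5·1 + 0, so a_2 = 5

5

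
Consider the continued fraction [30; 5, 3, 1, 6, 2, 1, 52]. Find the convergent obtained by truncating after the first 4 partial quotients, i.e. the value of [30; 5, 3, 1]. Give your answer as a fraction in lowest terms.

Start with 1.
3 + 1/(1/1) = 3 + 1/1 = 4/1
5 + 1/(4/1) = 5 + 1/4 = 21/4
30 + 1/(21/4) = 30 + 4/21 = 634/21

634/21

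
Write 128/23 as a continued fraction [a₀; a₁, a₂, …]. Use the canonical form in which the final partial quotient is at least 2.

[5; 1, 1, 3, 3]

128 = 5·23 + 13, so a_0 = 5
23 = 1·13 + 10, so a_1 = 1
13 = 1·10 + 3, so a_2 = 1
10 = 3·3 + 1, so a_3 = 3
3 = 3·1 + 0, so a_4 = 3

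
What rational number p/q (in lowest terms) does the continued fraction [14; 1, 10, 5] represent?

835/56

Collapse the nested fraction from the inside out:
Start with 5.
10 + 1/(5/1) = 10 + 1/5 = 51/5
1 + 1/(51/5) = 1 + 5/51 = 56/51
14 + 1/(56/51) = 14 + 51/56 = 835/56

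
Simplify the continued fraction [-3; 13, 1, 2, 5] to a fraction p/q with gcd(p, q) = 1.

-641/219

Start with 5.
2 + 1/(5/1) = 2 + 1/5 = 11/5
1 + 1/(11/5) = 1 + 5/11 = 16/11
13 + 1/(16/11) = 13 + 11/16 = 219/16
-3 + 1/(219/16) = -3 + 16/219 = -641/219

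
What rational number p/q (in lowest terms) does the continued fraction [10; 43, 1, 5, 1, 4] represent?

Use the convergent recurrence hₖ = aₖ·hₖ₋₁ + hₖ₋₂ (and likewise for the denominators kₖ):
a_0 = 10: 10/1
a_1 = 43: 431/43
a_2 = 1: 441/44
a_3 = 5: 2636/263
a_4 = 1: 3077/307
a_5 = 4: 14944/1491

14944/1491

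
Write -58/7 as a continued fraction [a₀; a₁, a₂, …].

⌊-58/7⌋ = -9, remainder 5
⌊7/5⌋ = 1, remainder 2
⌊5/2⌋ = 2, remainder 1
⌊2/1⌋ = 2, remainder 0

[-9; 1, 2, 2]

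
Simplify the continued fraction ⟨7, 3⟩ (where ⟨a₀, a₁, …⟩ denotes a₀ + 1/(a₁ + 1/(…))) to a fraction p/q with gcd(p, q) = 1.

Collapse the nested fraction from the inside out:
Start with 3.
7 + 1/(3/1) = 7 + 1/3 = 22/3

22/3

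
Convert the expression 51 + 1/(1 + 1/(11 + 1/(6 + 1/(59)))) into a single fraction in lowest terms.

a_0 = 51: 51/1
a_1 = 1: 52/1
a_2 = 11: 623/12
a_3 = 6: 3790/73
a_4 = 59: 224233/4319

224233/4319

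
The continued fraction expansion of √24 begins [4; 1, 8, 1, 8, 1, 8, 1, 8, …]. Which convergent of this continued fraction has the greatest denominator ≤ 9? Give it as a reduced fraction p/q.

44/9

List convergents until the denominator exceeds the bound:
a_0 = 4: 4/1  (≤ bound)
a_1 = 1: 5/1  (≤ bound)
a_2 = 8: 44/9  (≤ bound)
a_3 = 1: 49/10  (> 9, stop)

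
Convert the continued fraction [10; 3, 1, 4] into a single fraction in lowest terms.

195/19

a_0 = 10: 10/1
a_1 = 3: 31/3
a_2 = 1: 41/4
a_3 = 4: 195/19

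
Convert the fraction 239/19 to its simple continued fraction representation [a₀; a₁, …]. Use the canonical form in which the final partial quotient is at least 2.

⌊239/19⌋ = 12, remainder 11
⌊19/11⌋ = 1, remainder 8
⌊11/8⌋ = 1, remainder 3
⌊8/3⌋ = 2, remainder 2
⌊3/2⌋ = 1, remainder 1
⌊2/1⌋ = 2, remainder 0

[12; 1, 1, 2, 1, 2]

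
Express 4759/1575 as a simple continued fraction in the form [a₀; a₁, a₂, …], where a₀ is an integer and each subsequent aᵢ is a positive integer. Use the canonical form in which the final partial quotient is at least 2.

[3; 46, 3, 11]

4759 = 3·1575 + 34, so a_0 = 3
1575 = 46·34 + 11, so a_1 = 46
34 = 3·11 + 1, so a_2 = 3
11 = 11·1 + 0, so a_3 = 11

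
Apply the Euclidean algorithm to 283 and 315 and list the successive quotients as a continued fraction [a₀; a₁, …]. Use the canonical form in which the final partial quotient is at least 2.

[0; 1, 8, 1, 5, 2, 2]

Run the Euclidean algorithm, recording each quotient:
283 ÷ 315 → quotient 0, remainder 283
315 ÷ 283 → quotient 1, remainder 32
283 ÷ 32 → quotient 8, remainder 27
32 ÷ 27 → quotient 1, remainder 5
27 ÷ 5 → quotient 5, remainder 2
5 ÷ 2 → quotient 2, remainder 1
2 ÷ 1 → quotient 2, remainder 0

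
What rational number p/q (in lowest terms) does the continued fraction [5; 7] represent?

Collapse the nested fraction from the inside out:
Start with 7.
5 + 1/(7/1) = 5 + 1/7 = 36/7

36/7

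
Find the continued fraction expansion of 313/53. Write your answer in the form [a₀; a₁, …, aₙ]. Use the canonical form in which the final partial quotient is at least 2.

[5; 1, 9, 1, 1, 2]

⌊313/53⌋ = 5, remainder 48
⌊53/48⌋ = 1, remainder 5
⌊48/5⌋ = 9, remainder 3
⌊5/3⌋ = 1, remainder 2
⌊3/2⌋ = 1, remainder 1
⌊2/1⌋ = 2, remainder 0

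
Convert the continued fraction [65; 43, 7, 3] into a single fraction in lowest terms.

Start with 3.
7 + 1/(3/1) = 7 + 1/3 = 22/3
43 + 1/(22/3) = 43 + 3/22 = 949/22
65 + 1/(949/22) = 65 + 22/949 = 61707/949

61707/949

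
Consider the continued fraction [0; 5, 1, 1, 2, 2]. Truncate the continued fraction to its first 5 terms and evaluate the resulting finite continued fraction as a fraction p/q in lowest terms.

a_0 = 0: 0/1
a_1 = 5: 1/5
a_2 = 1: 1/6
a_3 = 1: 2/11
a_4 = 2: 5/28

5/28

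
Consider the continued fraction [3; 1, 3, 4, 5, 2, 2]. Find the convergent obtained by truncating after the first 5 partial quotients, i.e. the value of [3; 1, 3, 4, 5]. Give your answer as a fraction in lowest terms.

Build up convergents one term at a time:
a_0 = 3: 3/1
a_1 = 1: 4/1
a_2 = 3: 15/4
a_3 = 4: 64/17
a_4 = 5: 335/89

335/89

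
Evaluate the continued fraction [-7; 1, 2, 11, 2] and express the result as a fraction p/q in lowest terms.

Start with 2.
11 + 1/(2/1) = 11 + 1/2 = 23/2
2 + 1/(23/2) = 2 + 2/23 = 48/23
1 + 1/(48/23) = 1 + 23/48 = 71/48
-7 + 1/(71/48) = -7 + 48/71 = -449/71

-449/71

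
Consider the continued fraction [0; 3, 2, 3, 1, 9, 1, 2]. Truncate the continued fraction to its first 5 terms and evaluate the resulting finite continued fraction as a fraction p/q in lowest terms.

a_0 = 0: 0/1
a_1 = 3: 1/3
a_2 = 2: 2/7
a_3 = 3: 7/24
a_4 = 1: 9/31

9/31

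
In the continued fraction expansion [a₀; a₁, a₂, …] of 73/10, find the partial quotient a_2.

73 = 7·10 + 3, so a_0 = 7
10 = 3·3 + 1, so a_1 = 3
3 = 3·1 + 0, so a_2 = 3

3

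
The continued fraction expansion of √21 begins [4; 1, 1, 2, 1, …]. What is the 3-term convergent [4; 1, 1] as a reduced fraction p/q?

Work from the innermost term outward:
Start with 1.
1 + 1/(1/1) = 1 + 1/1 = 2/1
4 + 1/(2/1) = 4 + 1/2 = 9/2

9/2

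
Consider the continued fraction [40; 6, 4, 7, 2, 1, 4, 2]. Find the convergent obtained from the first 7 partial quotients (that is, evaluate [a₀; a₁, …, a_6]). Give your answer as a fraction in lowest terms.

Build up convergents one term at a time:
a_0 = 40: 40/1
a_1 = 6: 241/6
a_2 = 4: 1004/25
a_3 = 7: 7269/181
a_4 = 2: 15542/387
a_5 = 1: 22811/568
a_6 = 4: 106786/2659

106786/2659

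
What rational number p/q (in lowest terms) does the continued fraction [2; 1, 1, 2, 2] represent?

Collapse the nested fraction from the inside out:
Start with 2.
2 + 1/(2/1) = 2 + 1/2 = 5/2
1 + 1/(5/2) = 1 + 2/5 = 7/5
1 + 1/(7/5) = 1 + 5/7 = 12/7
2 + 1/(12/7) = 2 + 7/12 = 31/12

31/12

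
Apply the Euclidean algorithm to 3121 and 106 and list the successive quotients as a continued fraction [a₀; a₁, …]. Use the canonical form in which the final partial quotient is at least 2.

[29; 2, 3, 1, 11]

3121 = 29·106 + 47, so a_0 = 29
106 = 2·47 + 12, so a_1 = 2
47 = 3·12 + 11, so a_2 = 3
12 = 1·11 + 1, so a_3 = 1
11 = 11·1 + 0, so a_4 = 11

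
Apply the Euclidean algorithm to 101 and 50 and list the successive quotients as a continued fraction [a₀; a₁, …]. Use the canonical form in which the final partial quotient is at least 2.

Run the Euclidean algorithm, recording each quotient:
101 ÷ 50 → quotient 2, remainder 1
50 ÷ 1 → quotient 50, remainder 0

[2; 50]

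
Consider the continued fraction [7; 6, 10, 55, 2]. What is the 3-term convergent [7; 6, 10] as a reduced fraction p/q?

Build up convergents one term at a time:
a_0 = 7: 7/1
a_1 = 6: 43/6
a_2 = 10: 437/61

437/61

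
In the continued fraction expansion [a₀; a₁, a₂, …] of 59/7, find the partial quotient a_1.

2

⌊59/7⌋ = 8, remainder 3
⌊7/3⌋ = 2, remainder 1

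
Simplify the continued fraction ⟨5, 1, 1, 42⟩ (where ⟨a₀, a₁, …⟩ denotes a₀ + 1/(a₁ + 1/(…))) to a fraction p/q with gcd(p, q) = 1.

Start with 42.
1 + 1/(42/1) = 1 + 1/42 = 43/42
1 + 1/(43/42) = 1 + 42/43 = 85/43
5 + 1/(85/43) = 5 + 43/85 = 468/85

468/85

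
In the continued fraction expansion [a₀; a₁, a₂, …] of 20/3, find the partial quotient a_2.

Repeatedly divide and take the remainder:
20 ÷ 3 → quotient 6, remainder 2
3 ÷ 2 → quotient 1, remainder 1
2 ÷ 1 → quotient 2, remainder 0

2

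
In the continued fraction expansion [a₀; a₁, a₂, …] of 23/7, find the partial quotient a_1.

3

⌊23/7⌋ = 3, remainder 2
⌊7/2⌋ = 3, remainder 1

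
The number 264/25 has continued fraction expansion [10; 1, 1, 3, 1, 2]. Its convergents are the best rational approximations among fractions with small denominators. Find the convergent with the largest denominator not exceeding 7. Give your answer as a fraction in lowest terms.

74/7

List convergents until the denominator exceeds the bound:
a_0 = 10: 10/1  (≤ bound)
a_1 = 1: 11/1  (≤ bound)
a_2 = 1: 21/2  (≤ bound)
a_3 = 3: 74/7  (≤ bound)
a_4 = 1: 95/9  (> 7, stop)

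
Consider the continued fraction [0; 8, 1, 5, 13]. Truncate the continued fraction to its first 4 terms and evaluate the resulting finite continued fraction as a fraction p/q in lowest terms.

a_0 = 0: 0/1
a_1 = 8: 1/8
a_2 = 1: 1/9
a_3 = 5: 6/53

6/53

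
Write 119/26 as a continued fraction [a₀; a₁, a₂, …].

119 ÷ 26 → quotient 4, remainder 15
26 ÷ 15 → quotient 1, remainder 11
15 ÷ 11 → quotient 1, remainder 4
11 ÷ 4 → quotient 2, remainder 3
4 ÷ 3 → quotient 1, remainder 1
3 ÷ 1 → quotient 3, remainder 0

[4; 1, 1, 2, 1, 3]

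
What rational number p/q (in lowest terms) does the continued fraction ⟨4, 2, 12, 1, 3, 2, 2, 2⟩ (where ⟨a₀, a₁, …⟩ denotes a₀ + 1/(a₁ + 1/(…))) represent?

6305/1407

Use the convergent recurrence hₖ = aₖ·hₖ₋₁ + hₖ₋₂ (and likewise for the denominators kₖ):
a_0 = 4: 4/1
a_1 = 2: 9/2
a_2 = 12: 112/25
a_3 = 1: 121/27
a_4 = 3: 475/106
a_5 = 2: 1071/239
a_6 = 2: 2617/584
a_7 = 2: 6305/1407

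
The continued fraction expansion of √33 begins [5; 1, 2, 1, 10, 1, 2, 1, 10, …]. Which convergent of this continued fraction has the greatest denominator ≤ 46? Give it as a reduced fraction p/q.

247/43

List convergents until the denominator exceeds the bound:
a_0 = 5: 5/1  (≤ bound)
a_1 = 1: 6/1  (≤ bound)
a_2 = 2: 17/3  (≤ bound)
a_3 = 1: 23/4  (≤ bound)
a_4 = 10: 247/43  (≤ bound)
a_5 = 1: 270/47  (> 46, stop)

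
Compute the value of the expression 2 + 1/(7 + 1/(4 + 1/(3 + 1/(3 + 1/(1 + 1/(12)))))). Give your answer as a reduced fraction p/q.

11057/5171

Start with 12.
1 + 1/(12/1) = 1 + 1/12 = 13/12
3 + 1/(13/12) = 3 + 12/13 = 51/13
3 + 1/(51/13) = 3 + 13/51 = 166/51
4 + 1/(166/51) = 4 + 51/166 = 715/166
7 + 1/(715/166) = 7 + 166/715 = 5171/715
2 + 1/(5171/715) = 2 + 715/5171 = 11057/5171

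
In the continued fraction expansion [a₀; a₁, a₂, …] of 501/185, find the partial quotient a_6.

⌊501/185⌋ = 2, remainder 131
⌊185/131⌋ = 1, remainder 54
⌊131/54⌋ = 2, remainder 23
⌊54/23⌋ = 2, remainder 8
⌊23/8⌋ = 2, remainder 7
⌊8/7⌋ = 1, remainder 1
⌊7/1⌋ = 7, remainder 0

7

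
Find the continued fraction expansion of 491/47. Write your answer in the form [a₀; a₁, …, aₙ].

491 = 10·47 + 21, so a_0 = 10
47 = 2·21 + 5, so a_1 = 2
21 = 4·5 + 1, so a_2 = 4
5 = 5·1 + 0, so a_3 = 5

[10; 2, 4, 5]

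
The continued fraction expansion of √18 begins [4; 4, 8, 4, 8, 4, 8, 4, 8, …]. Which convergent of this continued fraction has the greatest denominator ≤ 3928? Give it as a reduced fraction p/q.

a_0 = 4: 4/1  (≤ bound)
a_1 = 4: 17/4  (≤ bound)
a_2 = 8: 140/33  (≤ bound)
a_3 = 4: 577/136  (≤ bound)
a_4 = 8: 4756/1121  (≤ bound)
a_5 = 4: 19601/4620  (> 3928, stop)

4756/1121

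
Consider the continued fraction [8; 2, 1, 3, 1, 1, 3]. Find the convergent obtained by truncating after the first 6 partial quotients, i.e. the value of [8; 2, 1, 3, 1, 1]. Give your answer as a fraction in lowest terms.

209/25

Work from the innermost term outward:
Start with 1.
1 + 1/(1/1) = 1 + 1/1 = 2/1
3 + 1/(2/1) = 3 + 1/2 = 7/2
1 + 1/(7/2) = 1 + 2/7 = 9/7
2 + 1/(9/7) = 2 + 7/9 = 25/9
8 + 1/(25/9) = 8 + 9/25 = 209/25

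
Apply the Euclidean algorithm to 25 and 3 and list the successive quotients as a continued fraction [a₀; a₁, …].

[8; 3]

Apply division with remainder until the remainder is 0:
25 ÷ 3 → quotient 8, remainder 1
3 ÷ 1 → quotient 3, remainder 0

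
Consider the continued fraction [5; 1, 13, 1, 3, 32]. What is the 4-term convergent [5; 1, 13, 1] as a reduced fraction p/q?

a_0 = 5: 5/1
a_1 = 1: 6/1
a_2 = 13: 83/14
a_3 = 1: 89/15

89/15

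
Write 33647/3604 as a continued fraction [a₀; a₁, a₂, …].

⌊33647/3604⌋ = 9, remainder 1211
⌊3604/1211⌋ = 2, remainder 1182
⌊1211/1182⌋ = 1, remainder 29
⌊1182/29⌋ = 40, remainder 22
⌊29/22⌋ = 1, remainder 7
⌊22/7⌋ = 3, remainder 1
⌊7/1⌋ = 7, remainder 0

[9; 2, 1, 40, 1, 3, 7]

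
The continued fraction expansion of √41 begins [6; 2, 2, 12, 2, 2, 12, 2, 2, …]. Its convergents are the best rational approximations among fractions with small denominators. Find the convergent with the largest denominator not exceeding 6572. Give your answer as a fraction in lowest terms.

25414/3969

a_0 = 6: 6/1  (≤ bound)
a_1 = 2: 13/2  (≤ bound)
a_2 = 2: 32/5  (≤ bound)
a_3 = 12: 397/62  (≤ bound)
a_4 = 2: 826/129  (≤ bound)
a_5 = 2: 2049/320  (≤ bound)
a_6 = 12: 25414/3969  (≤ bound)
a_7 = 2: 52877/8258  (> 6572, stop)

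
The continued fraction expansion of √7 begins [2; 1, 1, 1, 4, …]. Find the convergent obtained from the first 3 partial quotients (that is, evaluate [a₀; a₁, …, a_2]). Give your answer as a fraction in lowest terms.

5/2

Use the convergent recurrence hₖ = aₖ·hₖ₋₁ + hₖ₋₂ (and likewise for the denominators kₖ):
a_0 = 2: 2/1
a_1 = 1: 3/1
a_2 = 1: 5/2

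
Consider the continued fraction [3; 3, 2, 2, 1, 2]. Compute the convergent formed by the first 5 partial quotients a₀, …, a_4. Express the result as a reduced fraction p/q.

Start with 1.
2 + 1/(1/1) = 2 + 1/1 = 3/1
2 + 1/(3/1) = 2 + 1/3 = 7/3
3 + 1/(7/3) = 3 + 3/7 = 24/7
3 + 1/(24/7) = 3 + 7/24 = 79/24

79/24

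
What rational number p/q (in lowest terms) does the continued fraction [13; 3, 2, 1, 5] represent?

758/57

Collapse the nested fraction from the inside out:
Start with 5.
1 + 1/(5/1) = 1 + 1/5 = 6/5
2 + 1/(6/5) = 2 + 5/6 = 17/6
3 + 1/(17/6) = 3 + 6/17 = 57/17
13 + 1/(57/17) = 13 + 17/57 = 758/57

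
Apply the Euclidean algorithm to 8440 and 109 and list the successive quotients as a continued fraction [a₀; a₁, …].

8440 = 77·109 + 47, so a_0 = 77
109 = 2·47 + 15, so a_1 = 2
47 = 3·15 + 2, so a_2 = 3
15 = 7·2 + 1, so a_3 = 7
2 = 2·1 + 0, so a_4 = 2

[77; 2, 3, 7, 2]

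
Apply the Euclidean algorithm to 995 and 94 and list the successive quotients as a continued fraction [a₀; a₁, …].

[10; 1, 1, 2, 2, 3, 2]

Run the Euclidean algorithm, recording each quotient:
⌊995/94⌋ = 10, remainder 55
⌊94/55⌋ = 1, remainder 39
⌊55/39⌋ = 1, remainder 16
⌊39/16⌋ = 2, remainder 7
⌊16/7⌋ = 2, remainder 2
⌊7/2⌋ = 3, remainder 1
⌊2/1⌋ = 2, remainder 0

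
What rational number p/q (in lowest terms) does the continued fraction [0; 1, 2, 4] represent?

9/13

a_0 = 0: 0/1
a_1 = 1: 1/1
a_2 = 2: 2/3
a_3 = 4: 9/13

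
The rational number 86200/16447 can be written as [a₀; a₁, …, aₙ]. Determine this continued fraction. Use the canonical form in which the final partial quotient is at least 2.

[5; 4, 6, 1, 3, 13, 11]

86200 = 5·16447 + 3965, so a_0 = 5
16447 = 4·3965 + 587, so a_1 = 4
3965 = 6·587 + 443, so a_2 = 6
587 = 1·443 + 144, so a_3 = 1
443 = 3·144 + 11, so a_4 = 3
144 = 13·11 + 1, so a_5 = 13
11 = 11·1 + 0, so a_6 = 11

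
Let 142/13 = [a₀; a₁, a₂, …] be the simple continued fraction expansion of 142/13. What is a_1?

142 ÷ 13 → quotient 10, remainder 12
13 ÷ 12 → quotient 1, remainder 1

1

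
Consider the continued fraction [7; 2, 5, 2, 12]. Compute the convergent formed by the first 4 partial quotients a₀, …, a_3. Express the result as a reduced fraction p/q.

Starting at the tail and folding back:
Start with 2.
5 + 1/(2/1) = 5 + 1/2 = 11/2
2 + 1/(11/2) = 2 + 2/11 = 24/11
7 + 1/(24/11) = 7 + 11/24 = 179/24

179/24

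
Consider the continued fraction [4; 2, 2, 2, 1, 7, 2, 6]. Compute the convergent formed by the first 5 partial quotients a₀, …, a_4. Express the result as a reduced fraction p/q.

Starting at the tail and folding back:
Start with 1.
2 + 1/(1/1) = 2 + 1/1 = 3/1
2 + 1/(3/1) = 2 + 1/3 = 7/3
2 + 1/(7/3) = 2 + 3/7 = 17/7
4 + 1/(17/7) = 4 + 7/17 = 75/17

75/17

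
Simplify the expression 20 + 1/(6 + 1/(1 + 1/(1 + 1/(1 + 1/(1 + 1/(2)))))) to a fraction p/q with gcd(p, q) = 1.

Starting at the tail and folding back:
Start with 2.
1 + 1/(2/1) = 1 + 1/2 = 3/2
1 + 1/(3/2) = 1 + 2/3 = 5/3
1 + 1/(5/3) = 1 + 3/5 = 8/5
1 + 1/(8/5) = 1 + 5/8 = 13/8
6 + 1/(13/8) = 6 + 8/13 = 86/13
20 + 1/(86/13) = 20 + 13/86 = 1733/86

1733/86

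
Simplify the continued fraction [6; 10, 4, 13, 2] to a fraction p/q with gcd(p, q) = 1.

6872/1127

Build up convergents one term at a time:
a_0 = 6: 6/1
a_1 = 10: 61/10
a_2 = 4: 250/41
a_3 = 13: 3311/543
a_4 = 2: 6872/1127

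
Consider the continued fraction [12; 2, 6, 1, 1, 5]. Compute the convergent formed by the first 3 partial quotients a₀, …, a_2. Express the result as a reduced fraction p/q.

162/13

a_0 = 12: 12/1
a_1 = 2: 25/2
a_2 = 6: 162/13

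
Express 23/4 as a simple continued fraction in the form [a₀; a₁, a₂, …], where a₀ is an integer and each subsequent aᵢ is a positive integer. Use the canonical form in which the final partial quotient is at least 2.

Repeatedly divide and take the remainder:
23 ÷ 4 → quotient 5, remainder 3
4 ÷ 3 → quotient 1, remainder 1
3 ÷ 1 → quotient 3, remainder 0

[5; 1, 3]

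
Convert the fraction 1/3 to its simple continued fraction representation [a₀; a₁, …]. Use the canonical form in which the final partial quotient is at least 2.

[0; 3]

1 ÷ 3 → quotient 0, remainder 1
3 ÷ 1 → quotient 3, remainder 0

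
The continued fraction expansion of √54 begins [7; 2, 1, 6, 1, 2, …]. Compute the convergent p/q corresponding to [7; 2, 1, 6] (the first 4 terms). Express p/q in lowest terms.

147/20

a_0 = 7: 7/1
a_1 = 2: 15/2
a_2 = 1: 22/3
a_3 = 6: 147/20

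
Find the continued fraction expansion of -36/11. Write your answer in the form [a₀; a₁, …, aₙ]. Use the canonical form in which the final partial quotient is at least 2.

[-4; 1, 2, 1, 2]

⌊-36/11⌋ = -4, remainder 8
⌊11/8⌋ = 1, remainder 3
⌊8/3⌋ = 2, remainder 2
⌊3/2⌋ = 1, remainder 1
⌊2/1⌋ = 2, remainder 0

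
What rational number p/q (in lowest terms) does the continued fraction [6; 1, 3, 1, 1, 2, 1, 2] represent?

Use the convergent recurrence hₖ = aₖ·hₖ₋₁ + hₖ₋₂ (and likewise for the denominators kₖ):
a_0 = 6: 6/1
a_1 = 1: 7/1
a_2 = 3: 27/4
a_3 = 1: 34/5
a_4 = 1: 61/9
a_5 = 2: 156/23
a_6 = 1: 217/32
a_7 = 2: 590/87

590/87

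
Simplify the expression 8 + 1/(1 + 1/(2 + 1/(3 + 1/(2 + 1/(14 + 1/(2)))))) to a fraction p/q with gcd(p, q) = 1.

5974/687

Build up convergents one term at a time:
a_0 = 8: 8/1
a_1 = 1: 9/1
a_2 = 2: 26/3
a_3 = 3: 87/10
a_4 = 2: 200/23
a_5 = 14: 2887/332
a_6 = 2: 5974/687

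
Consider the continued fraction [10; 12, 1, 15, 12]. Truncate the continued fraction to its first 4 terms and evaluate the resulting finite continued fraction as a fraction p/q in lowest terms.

2086/207

a_0 = 10: 10/1
a_1 = 12: 121/12
a_2 = 1: 131/13
a_3 = 15: 2086/207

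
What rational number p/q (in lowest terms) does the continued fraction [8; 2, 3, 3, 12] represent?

2387/283

a_0 = 8: 8/1
a_1 = 2: 17/2
a_2 = 3: 59/7
a_3 = 3: 194/23
a_4 = 12: 2387/283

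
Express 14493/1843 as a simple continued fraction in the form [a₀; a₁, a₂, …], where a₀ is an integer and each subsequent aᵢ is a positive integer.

Run the Euclidean algorithm, recording each quotient:
⌊14493/1843⌋ = 7, remainder 1592
⌊1843/1592⌋ = 1, remainder 251
⌊1592/251⌋ = 6, remainder 86
⌊251/86⌋ = 2, remainder 79
⌊86/79⌋ = 1, remainder 7
⌊79/7⌋ = 11, remainder 2
⌊7/2⌋ = 3, remainder 1
⌊2/1⌋ = 2, remainder 0

[7; 1, 6, 2, 1, 11, 3, 2]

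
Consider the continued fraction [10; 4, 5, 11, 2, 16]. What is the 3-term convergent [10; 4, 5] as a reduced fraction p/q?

215/21

Start with 5.
4 + 1/(5/1) = 4 + 1/5 = 21/5
10 + 1/(21/5) = 10 + 5/21 = 215/21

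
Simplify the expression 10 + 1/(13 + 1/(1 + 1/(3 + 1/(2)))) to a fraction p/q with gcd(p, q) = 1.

Start with 2.
3 + 1/(2/1) = 3 + 1/2 = 7/2
1 + 1/(7/2) = 1 + 2/7 = 9/7
13 + 1/(9/7) = 13 + 7/9 = 124/9
10 + 1/(124/9) = 10 + 9/124 = 1249/124

1249/124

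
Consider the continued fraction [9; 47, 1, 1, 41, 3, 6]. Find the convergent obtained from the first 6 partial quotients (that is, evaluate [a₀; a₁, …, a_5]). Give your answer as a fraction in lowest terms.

Work from the innermost term outward:
Start with 3.
41 + 1/(3/1) = 41 + 1/3 = 124/3
1 + 1/(124/3) = 1 + 3/124 = 127/124
1 + 1/(127/124) = 1 + 124/127 = 251/127
47 + 1/(251/127) = 47 + 127/251 = 11924/251
9 + 1/(11924/251) = 9 + 251/11924 = 107567/11924

107567/11924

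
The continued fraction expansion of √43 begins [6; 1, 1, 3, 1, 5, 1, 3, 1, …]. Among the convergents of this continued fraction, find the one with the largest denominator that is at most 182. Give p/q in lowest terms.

a_0 = 6: 6/1  (≤ bound)
a_1 = 1: 7/1  (≤ bound)
a_2 = 1: 13/2  (≤ bound)
a_3 = 3: 46/7  (≤ bound)
a_4 = 1: 59/9  (≤ bound)
a_5 = 5: 341/52  (≤ bound)
a_6 = 1: 400/61  (≤ bound)
a_7 = 3: 1541/235  (> 182, stop)

400/61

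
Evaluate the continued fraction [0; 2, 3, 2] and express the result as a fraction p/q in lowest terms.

7/16

a_0 = 0: 0/1
a_1 = 2: 1/2
a_2 = 3: 3/7
a_3 = 2: 7/16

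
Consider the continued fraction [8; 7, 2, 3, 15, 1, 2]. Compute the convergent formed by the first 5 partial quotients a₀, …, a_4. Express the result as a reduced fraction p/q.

a_0 = 8: 8/1
a_1 = 7: 57/7
a_2 = 2: 122/15
a_3 = 3: 423/52
a_4 = 15: 6467/795

6467/795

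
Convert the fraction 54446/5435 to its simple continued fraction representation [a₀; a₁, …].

[10; 56, 1, 1, 1, 1, 2, 7]

Apply division with remainder until the remainder is 0:
54446 = 10·5435 + 96, so a_0 = 10
5435 = 56·96 + 59, so a_1 = 56
96 = 1·59 + 37, so a_2 = 1
59 = 1·37 + 22, so a_3 = 1
37 = 1·22 + 15, so a_4 = 1
22 = 1·15 + 7, so a_5 = 1
15 = 2·7 + 1, so a_6 = 2
7 = 7·1 + 0, so a_7 = 7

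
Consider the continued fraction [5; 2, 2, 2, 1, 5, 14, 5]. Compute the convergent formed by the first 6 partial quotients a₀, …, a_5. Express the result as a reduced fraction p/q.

525/97

Work from the innermost term outward:
Start with 5.
1 + 1/(5/1) = 1 + 1/5 = 6/5
2 + 1/(6/5) = 2 + 5/6 = 17/6
2 + 1/(17/6) = 2 + 6/17 = 40/17
2 + 1/(40/17) = 2 + 17/40 = 97/40
5 + 1/(97/40) = 5 + 40/97 = 525/97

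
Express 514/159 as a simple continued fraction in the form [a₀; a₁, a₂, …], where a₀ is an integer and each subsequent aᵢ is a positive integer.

[3; 4, 3, 2, 1, 3]

Repeatedly divide and take the remainder:
⌊514/159⌋ = 3, remainder 37
⌊159/37⌋ = 4, remainder 11
⌊37/11⌋ = 3, remainder 4
⌊11/4⌋ = 2, remainder 3
⌊4/3⌋ = 1, remainder 1
⌊3/1⌋ = 3, remainder 0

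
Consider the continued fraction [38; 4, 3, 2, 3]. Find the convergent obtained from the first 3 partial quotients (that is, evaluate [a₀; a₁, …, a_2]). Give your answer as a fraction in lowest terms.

497/13

Start with 3.
4 + 1/(3/1) = 4 + 1/3 = 13/3
38 + 1/(13/3) = 38 + 3/13 = 497/13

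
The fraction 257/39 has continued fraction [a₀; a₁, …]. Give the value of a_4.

Run the Euclidean algorithm, recording each quotient:
⌊257/39⌋ = 6, remainder 23
⌊39/23⌋ = 1, remainder 16
⌊23/16⌋ = 1, remainder 7
⌊16/7⌋ = 2, remainder 2
⌊7/2⌋ = 3, remainder 1

3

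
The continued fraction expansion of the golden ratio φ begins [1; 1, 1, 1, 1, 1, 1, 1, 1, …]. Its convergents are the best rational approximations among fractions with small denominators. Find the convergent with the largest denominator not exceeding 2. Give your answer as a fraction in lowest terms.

3/2

a_0 = 1: 1/1  (≤ bound)
a_1 = 1: 2/1  (≤ bound)
a_2 = 1: 3/2  (≤ bound)
a_3 = 1: 5/3  (> 2, stop)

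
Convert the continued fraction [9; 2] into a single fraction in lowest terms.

a_0 = 9: 9/1
a_1 = 2: 19/2

19/2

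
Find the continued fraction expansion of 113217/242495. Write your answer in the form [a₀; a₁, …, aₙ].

113217 ÷ 242495 → quotient 0, remainder 113217
242495 ÷ 113217 → quotient 2, remainder 16061
113217 ÷ 16061 → quotient 7, remainder 790
16061 ÷ 790 → quotient 20, remainder 261
790 ÷ 261 → quotient 3, remainder 7
261 ÷ 7 → quotient 37, remainder 2
7 ÷ 2 → quotient 3, remainder 1
2 ÷ 1 → quotient 2, remainder 0

[0; 2, 7, 20, 3, 37, 3, 2]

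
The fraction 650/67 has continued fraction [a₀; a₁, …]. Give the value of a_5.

6

⌊650/67⌋ = 9, remainder 47
⌊67/47⌋ = 1, remainder 20
⌊47/20⌋ = 2, remainder 7
⌊20/7⌋ = 2, remainder 6
⌊7/6⌋ = 1, remainder 1
⌊6/1⌋ = 6, remainder 0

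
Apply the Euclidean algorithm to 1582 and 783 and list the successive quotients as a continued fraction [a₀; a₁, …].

1582 = 2·783 + 16, so a_0 = 2
783 = 48·16 + 15, so a_1 = 48
16 = 1·15 + 1, so a_2 = 1
15 = 15·1 + 0, so a_3 = 15

[2; 48, 1, 15]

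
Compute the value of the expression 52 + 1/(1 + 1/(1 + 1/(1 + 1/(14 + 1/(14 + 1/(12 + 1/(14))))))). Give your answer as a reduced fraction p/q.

5541162/105227

Start with 14.
12 + 1/(14/1) = 12 + 1/14 = 169/14
14 + 1/(169/14) = 14 + 14/169 = 2380/169
14 + 1/(2380/169) = 14 + 169/2380 = 33489/2380
1 + 1/(33489/2380) = 1 + 2380/33489 = 35869/33489
1 + 1/(35869/33489) = 1 + 33489/35869 = 69358/35869
1 + 1/(69358/35869) = 1 + 35869/69358 = 105227/69358
52 + 1/(105227/69358) = 52 + 69358/105227 = 5541162/105227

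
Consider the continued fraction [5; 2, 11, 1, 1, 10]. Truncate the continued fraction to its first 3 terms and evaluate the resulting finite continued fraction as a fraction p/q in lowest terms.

126/23

a_0 = 5: 5/1
a_1 = 2: 11/2
a_2 = 11: 126/23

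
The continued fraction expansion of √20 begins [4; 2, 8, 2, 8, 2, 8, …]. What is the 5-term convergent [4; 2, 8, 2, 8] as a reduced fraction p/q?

Start with 8.
2 + 1/(8/1) = 2 + 1/8 = 17/8
8 + 1/(17/8) = 8 + 8/17 = 144/17
2 + 1/(144/17) = 2 + 17/144 = 305/144
4 + 1/(305/144) = 4 + 144/305 = 1364/305

1364/305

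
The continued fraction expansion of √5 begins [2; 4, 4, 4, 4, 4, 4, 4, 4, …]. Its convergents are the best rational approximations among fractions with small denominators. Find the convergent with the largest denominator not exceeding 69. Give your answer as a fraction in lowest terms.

38/17

a_0 = 2: 2/1  (≤ bound)
a_1 = 4: 9/4  (≤ bound)
a_2 = 4: 38/17  (≤ bound)
a_3 = 4: 161/72  (> 69, stop)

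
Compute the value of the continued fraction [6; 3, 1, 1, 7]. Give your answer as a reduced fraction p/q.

333/53

Build up convergents one term at a time:
a_0 = 6: 6/1
a_1 = 3: 19/3
a_2 = 1: 25/4
a_3 = 1: 44/7
a_4 = 7: 333/53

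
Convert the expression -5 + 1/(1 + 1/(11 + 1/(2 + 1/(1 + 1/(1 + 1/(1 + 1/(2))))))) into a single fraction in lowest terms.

-1061/260

Work from the innermost term outward:
Start with 2.
1 + 1/(2/1) = 1 + 1/2 = 3/2
1 + 1/(3/2) = 1 + 2/3 = 5/3
1 + 1/(5/3) = 1 + 3/5 = 8/5
2 + 1/(8/5) = 2 + 5/8 = 21/8
11 + 1/(21/8) = 11 + 8/21 = 239/21
1 + 1/(239/21) = 1 + 21/239 = 260/239
-5 + 1/(260/239) = -5 + 239/260 = -1061/260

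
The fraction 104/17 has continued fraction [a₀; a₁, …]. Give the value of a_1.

Apply division with remainder until the remainder is 0:
104 ÷ 17 → quotient 6, remainder 2
17 ÷ 2 → quotient 8, remainder 1

8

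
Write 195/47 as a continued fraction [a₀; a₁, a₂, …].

[4; 6, 1, 2, 2]

195 ÷ 47 → quotient 4, remainder 7
47 ÷ 7 → quotient 6, remainder 5
7 ÷ 5 → quotient 1, remainder 2
5 ÷ 2 → quotient 2, remainder 1
2 ÷ 1 → quotient 2, remainder 0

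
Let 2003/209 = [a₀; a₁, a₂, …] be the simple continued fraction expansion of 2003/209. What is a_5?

2003 = 9·209 + 122, so a_0 = 9
209 = 1·122 + 87, so a_1 = 1
122 = 1·87 + 35, so a_2 = 1
87 = 2·35 + 17, so a_3 = 2
35 = 2·17 + 1, so a_4 = 2
17 = 17·1 + 0, so a_5 = 17

17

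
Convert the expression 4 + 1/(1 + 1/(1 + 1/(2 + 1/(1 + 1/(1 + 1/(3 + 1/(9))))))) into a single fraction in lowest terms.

a_0 = 4: 4/1
a_1 = 1: 5/1
a_2 = 1: 9/2
a_3 = 2: 23/5
a_4 = 1: 32/7
a_5 = 1: 55/12
a_6 = 3: 197/43
a_7 = 9: 1828/399

1828/399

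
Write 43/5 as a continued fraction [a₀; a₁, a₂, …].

43 = 8·5 + 3, so a_0 = 8
5 = 1·3 + 2, so a_1 = 1
3 = 1·2 + 1, so a_2 = 1
2 = 2·1 + 0, so a_3 = 2

[8; 1, 1, 2]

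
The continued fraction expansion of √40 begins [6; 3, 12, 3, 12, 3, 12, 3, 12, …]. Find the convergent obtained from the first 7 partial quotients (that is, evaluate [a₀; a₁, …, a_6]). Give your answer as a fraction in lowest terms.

Start with 12.
3 + 1/(12/1) = 3 + 1/12 = 37/12
12 + 1/(37/12) = 12 + 12/37 = 456/37
3 + 1/(456/37) = 3 + 37/456 = 1405/456
12 + 1/(1405/456) = 12 + 456/1405 = 17316/1405
3 + 1/(17316/1405) = 3 + 1405/17316 = 53353/17316
6 + 1/(53353/17316) = 6 + 17316/53353 = 337434/53353

337434/53353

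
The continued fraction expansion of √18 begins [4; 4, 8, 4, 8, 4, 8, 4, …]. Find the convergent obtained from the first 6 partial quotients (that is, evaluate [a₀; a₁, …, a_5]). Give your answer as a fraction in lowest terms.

Collapse the nested fraction from the inside out:
Start with 4.
8 + 1/(4/1) = 8 + 1/4 = 33/4
4 + 1/(33/4) = 4 + 4/33 = 136/33
8 + 1/(136/33) = 8 + 33/136 = 1121/136
4 + 1/(1121/136) = 4 + 136/1121 = 4620/1121
4 + 1/(4620/1121) = 4 + 1121/4620 = 19601/4620

19601/4620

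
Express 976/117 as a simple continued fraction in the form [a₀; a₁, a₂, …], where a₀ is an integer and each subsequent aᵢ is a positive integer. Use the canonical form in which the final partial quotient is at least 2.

[8; 2, 1, 12, 3]

976 ÷ 117 → quotient 8, remainder 40
117 ÷ 40 → quotient 2, remainder 37
40 ÷ 37 → quotient 1, remainder 3
37 ÷ 3 → quotient 12, remainder 1
3 ÷ 1 → quotient 3, remainder 0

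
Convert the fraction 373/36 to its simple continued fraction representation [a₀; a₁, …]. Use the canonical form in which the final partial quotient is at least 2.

Run the Euclidean algorithm, recording each quotient:
373 = 10·36 + 13, so a_0 = 10
36 = 2·13 + 10, so a_1 = 2
13 = 1·10 + 3, so a_2 = 1
10 = 3·3 + 1, so a_3 = 3
3 = 3·1 + 0, so a_4 = 3

[10; 2, 1, 3, 3]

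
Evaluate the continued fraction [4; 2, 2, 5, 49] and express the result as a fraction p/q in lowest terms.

5853/1328

a_0 = 4: 4/1
a_1 = 2: 9/2
a_2 = 2: 22/5
a_3 = 5: 119/27
a_4 = 49: 5853/1328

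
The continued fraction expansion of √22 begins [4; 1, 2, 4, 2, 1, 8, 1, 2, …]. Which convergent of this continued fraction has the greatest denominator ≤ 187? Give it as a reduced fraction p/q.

a_0 = 4: 4/1  (≤ bound)
a_1 = 1: 5/1  (≤ bound)
a_2 = 2: 14/3  (≤ bound)
a_3 = 4: 61/13  (≤ bound)
a_4 = 2: 136/29  (≤ bound)
a_5 = 1: 197/42  (≤ bound)
a_6 = 8: 1712/365  (> 187, stop)

197/42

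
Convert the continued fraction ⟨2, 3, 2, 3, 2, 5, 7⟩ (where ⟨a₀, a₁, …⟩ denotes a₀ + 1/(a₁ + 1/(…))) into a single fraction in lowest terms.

4921/2148

a_0 = 2: 2/1
a_1 = 3: 7/3
a_2 = 2: 16/7
a_3 = 3: 55/24
a_4 = 2: 126/55
a_5 = 5: 685/299
a_6 = 7: 4921/2148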